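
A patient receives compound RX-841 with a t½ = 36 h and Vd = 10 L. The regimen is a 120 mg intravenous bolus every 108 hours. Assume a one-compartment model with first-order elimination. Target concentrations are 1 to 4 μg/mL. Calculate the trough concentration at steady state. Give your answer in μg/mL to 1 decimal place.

τ = 108 h = 3 half-lives, so f = (1/2)^3 = 0.125.
At steady state, R = 1/(1 − 0.125) = 8/7.
Single-dose peak C₀ = D/Vd = 120/10 = 12 μg/mL.
Steady-state peak Cmax,ss = C₀·R = 12 × 8/7 ≈ 13.714 μg/mL.
Steady-state trough Cmin,ss = Cmax,ss·f ≈ 13.714 × 0.125 ≈ 1.714 μg/mL.
Trough 1.7 μg/mL vs MEC 1 μg/mL: adequate.

1.7 μg/mL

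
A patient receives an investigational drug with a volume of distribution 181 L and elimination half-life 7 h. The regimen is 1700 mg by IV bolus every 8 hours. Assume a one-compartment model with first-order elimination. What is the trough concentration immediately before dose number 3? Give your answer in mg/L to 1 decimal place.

6.2 mg/L

f = (1/2)^(τ/t½) = (1/2)^(8/7) ≈ 0.4529.
C₀ = D/Vd = 1700/181 ≈ 9.392 mg/L.
Before the 3rd dose, 2 doses have been given. Superposition: Cmin = C₀·(f + f²).
≈ 9.392 × (0.4529 + 0.2051) ≈ 9.392 × 0.6580 ≈ 6.180 mg/L.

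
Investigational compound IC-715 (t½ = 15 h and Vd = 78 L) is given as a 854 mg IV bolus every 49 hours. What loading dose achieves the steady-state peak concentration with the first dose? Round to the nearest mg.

953 mg

f = (1/2)^(49/15) ≈ 0.103905; accumulation ratio R = 1/(1−f) ≈ 1.11595.
Loading dose to hit Cmax,ss on first dose: D_load = D_maint·R ≈ 854 × 1.11595 ≈ 953.02 mg.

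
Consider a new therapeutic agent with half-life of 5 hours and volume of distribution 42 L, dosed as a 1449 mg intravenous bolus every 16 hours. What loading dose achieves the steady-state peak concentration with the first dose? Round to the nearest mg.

1626 mg

f = (1/2)^(16/5) ≈ 0.108819; accumulation ratio R = 1/(1−f) ≈ 1.12211.
Loading dose to hit Cmax,ss on first dose: D_load = D_maint·R ≈ 1449 × 1.12211 ≈ 1625.94 mg.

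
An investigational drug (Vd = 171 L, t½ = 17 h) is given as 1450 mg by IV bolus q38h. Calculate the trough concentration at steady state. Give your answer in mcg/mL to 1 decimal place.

2.3 mcg/mL

τ/t½ = 38/17 ≈ 2.2353, so fraction remaining f = (1/2)^(38/17) ≈ 0.2124.
Accumulation ratio R = 1/(1 − f) ≈ 1/0.7876 ≈ 1.2697.
Each bolus raises the concentration by D/Vd = 1450/171 ≈ 8.480 mcg/mL.
Steady-state peak Cmax,ss = C₀·R ≈ 8.480 × 1.2697 ≈ 10.767 mcg/mL.
Steady-state trough Cmin,ss = Cmax,ss·f ≈ 10.767 × 0.2124 ≈ 2.287 mcg/mL.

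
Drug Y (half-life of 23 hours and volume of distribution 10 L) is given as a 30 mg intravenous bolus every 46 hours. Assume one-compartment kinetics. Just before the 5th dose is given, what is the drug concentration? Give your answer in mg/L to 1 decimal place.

1.0 mg/L

f = (1/2)^(τ/t½) = (1/2)^(46/23) ≈ 0.2500.
C₀ = D/Vd = 30/10 ≈ 3.000 mg/L.
Before the 5th dose, 4 doses have been given. Superposition: Cmin = C₀·(f + f² + … + f^4).
≈ 3.000 × (0.2500 + 0.0625 + 0.0156 + 0.0039) ≈ 3.000 × 0.3320 ≈ 0.996 mg/L.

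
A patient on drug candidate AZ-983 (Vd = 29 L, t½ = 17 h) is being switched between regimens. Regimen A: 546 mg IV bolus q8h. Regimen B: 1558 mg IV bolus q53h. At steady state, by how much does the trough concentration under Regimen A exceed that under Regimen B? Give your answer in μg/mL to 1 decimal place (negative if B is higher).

41.8 μg/mL

Regimen A: f = (1/2)^(8/17) ≈ 0.7217; Cmin,ss = (546/29)·f/(1−f) ≈ 48.825 μg/mL.
Regimen B: f = (1/2)^(53/17) ≈ 0.1152; Cmin,ss = (1558/29)·f/(1−f) ≈ 6.995 μg/mL.
Difference ≈ 48.825 − 6.995 ≈ 41.830 μg/mL.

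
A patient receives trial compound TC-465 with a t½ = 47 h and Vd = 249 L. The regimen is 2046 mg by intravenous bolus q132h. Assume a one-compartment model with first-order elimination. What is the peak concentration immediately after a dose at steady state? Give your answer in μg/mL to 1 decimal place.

Over one 132-h interval, 132/47 ≈ 2.8085 half-lives elapse, leaving f ≈ 0.1427 of each dose.
At steady state, accumulation factor R = 1/(1 − e^(−kτ)) ≈ 1.1665.
Single-dose peak C₀ = D/Vd = 2046/249 ≈ 8.217 μg/mL.
Cmax,ss = C₀/(1 − f) ≈ 8.217/0.8573 ≈ 9.585 μg/mL.

9.6 μg/mL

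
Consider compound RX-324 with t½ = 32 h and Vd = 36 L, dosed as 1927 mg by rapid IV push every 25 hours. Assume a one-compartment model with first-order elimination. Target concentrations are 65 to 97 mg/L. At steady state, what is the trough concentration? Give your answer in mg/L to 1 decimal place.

74.5 mg/L

k = ln2/t½ = ln2/32 ≈ 0.021661 h⁻¹; fraction remaining f = e^(−kτ) = e^(−0.021661×25) ≈ 0.5819.
Single-dose peak C₀ = D/Vd = 1927/36 ≈ 53.528 mg/L.
Steady-state trough Cmin,ss = C₀·f/(1−f) ≈ 53.528 × 0.5819/0.4181 ≈ 74.499 mg/L.
Trough 74.5 mg/L vs MEC 65 mg/L: adequate.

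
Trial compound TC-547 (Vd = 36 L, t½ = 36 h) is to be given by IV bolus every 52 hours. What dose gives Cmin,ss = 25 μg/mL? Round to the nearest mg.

1549 mg

τ/t½ = 52/36 ≈ 1.4444, so f = (1/2)^(52/36) ≈ 0.367434.
Cmin,ss = (D/Vd)·f/(1−f), so D = Cmin,ss·Vd·(1−f)/f.
D = 25 × 36 × (1−f)/f ≈ 25 × 36 × 1.72158 ≈ 1549.42 mg.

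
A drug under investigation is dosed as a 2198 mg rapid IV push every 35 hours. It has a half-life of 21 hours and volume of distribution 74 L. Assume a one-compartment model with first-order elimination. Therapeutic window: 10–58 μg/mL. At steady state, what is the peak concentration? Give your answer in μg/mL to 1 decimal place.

τ/t½ = 35/21 ≈ 1.6667, so fraction remaining f = (1/2)^(35/21) ≈ 0.3150.
At steady state, accumulation factor R = 1/(1 − e^(−kτ)) ≈ 1.4599.
Single-dose peak C₀ = D/Vd = 2198/74 ≈ 29.703 μg/mL.
Steady-state peak Cmax,ss = C₀·R ≈ 29.703 × 1.4599 ≈ 43.363 μg/mL.
Peak 43.4 μg/mL vs MTC 58 μg/mL: below toxic threshold.

43.4 μg/mL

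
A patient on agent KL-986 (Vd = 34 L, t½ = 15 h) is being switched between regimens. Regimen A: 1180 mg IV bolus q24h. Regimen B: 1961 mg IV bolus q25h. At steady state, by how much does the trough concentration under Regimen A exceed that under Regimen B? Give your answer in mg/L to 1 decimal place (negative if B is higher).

Regimen A: f = (1/2)^(24/15) ≈ 0.3299; Cmin,ss = (1180/34)·f/(1−f) ≈ 17.086 mg/L.
Regimen B: f = (1/2)^(25/15) ≈ 0.3150; Cmin,ss = (1961/34)·f/(1−f) ≈ 26.523 mg/L.
Difference ≈ 17.086 − 26.523 ≈ -9.437 mg/L.

-9.4 mg/L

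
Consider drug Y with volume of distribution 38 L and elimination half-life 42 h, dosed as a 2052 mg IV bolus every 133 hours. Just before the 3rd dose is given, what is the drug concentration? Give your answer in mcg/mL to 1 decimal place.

6.7 mcg/mL

f = (1/2)^(τ/t½) = (1/2)^(133/42) ≈ 0.1114.
C₀ = D/Vd = 2052/38 ≈ 54.000 mcg/mL.
Before the 3rd dose, 2 doses have been given. Superposition: Cmin = C₀·(f + f²).
≈ 54.000 × (0.1114 + 0.0124) ≈ 54.000 × 0.1238 ≈ 6.685 mcg/mL.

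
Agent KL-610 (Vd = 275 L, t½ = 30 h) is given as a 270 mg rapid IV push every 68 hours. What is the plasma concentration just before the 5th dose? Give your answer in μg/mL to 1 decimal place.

f = (1/2)^(τ/t½) = (1/2)^(68/30) ≈ 0.2078.
C₀ = D/Vd = 270/275 ≈ 0.982 μg/mL.
Before the 5th dose, 4 doses have been given. Superposition: Cmin = C₀·(f + f² + … + f^4).
≈ 0.982 × (0.2078 + 0.0432 + 0.0090 + 0.0019) ≈ 0.982 × 0.2619 ≈ 0.257 μg/mL.

0.3 μg/mL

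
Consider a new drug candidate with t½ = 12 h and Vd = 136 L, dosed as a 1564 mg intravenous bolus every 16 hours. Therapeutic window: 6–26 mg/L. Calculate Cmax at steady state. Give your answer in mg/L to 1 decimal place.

19.1 mg/L

k = ln2/t½ = ln2/12 ≈ 0.057762 h⁻¹; fraction remaining f = e^(−kτ) = e^(−0.057762×16) ≈ 0.3969.
At steady state, accumulation factor R = 1/(1 − e^(−kτ)) ≈ 1.6581.
Single-dose peak C₀ = D/Vd = 1564/136 ≈ 11.500 mg/L.
Steady-state peak Cmax,ss = C₀·R ≈ 11.500 × 1.6581 ≈ 19.068 mg/L.
Peak 19.1 mg/L vs MTC 26 mg/L: below toxic threshold.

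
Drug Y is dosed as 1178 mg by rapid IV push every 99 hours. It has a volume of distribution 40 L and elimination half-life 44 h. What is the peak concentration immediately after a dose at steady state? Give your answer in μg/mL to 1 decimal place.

37.3 μg/mL

Over one 99-h interval, 99/44 ≈ 2.25 half-lives elapse, leaving f ≈ 0.2102 of each dose.
Accumulation ratio R = 1/(1 − f) ≈ 1/0.7898 ≈ 1.2661.
Single-dose peak C₀ = D/Vd = 1178/40 ≈ 29.450 μg/mL.
Steady-state peak Cmax,ss = C₀·R ≈ 29.450 × 1.2661 ≈ 37.287 μg/mL.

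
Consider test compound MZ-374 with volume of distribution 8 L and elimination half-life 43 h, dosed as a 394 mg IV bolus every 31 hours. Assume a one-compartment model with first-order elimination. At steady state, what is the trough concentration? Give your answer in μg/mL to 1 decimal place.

76.0 μg/mL

k = ln2/t½ = ln2/43 ≈ 0.016120 h⁻¹; fraction remaining f = e^(−kτ) = e^(−0.016120×31) ≈ 0.6067.
At steady state, accumulation factor R = 1/(1 − e^(−kτ)) ≈ 2.5426.
Single-dose peak C₀ = D/Vd = 394/8 ≈ 49.250 μg/mL.
Steady-state peak Cmax,ss = C₀·R ≈ 49.250 × 2.5426 ≈ 125.223 μg/mL.
One interval later, Cmin,ss = Cmax,ss·e^(−kτ) ≈ 125.223 × 0.6067 ≈ 75.973 μg/mL.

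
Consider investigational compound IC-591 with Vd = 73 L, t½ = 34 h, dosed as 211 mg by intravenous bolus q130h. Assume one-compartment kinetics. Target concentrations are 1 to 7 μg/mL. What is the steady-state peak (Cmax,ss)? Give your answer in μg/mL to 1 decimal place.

3.1 μg/mL

τ/t½ = 130/34 ≈ 3.8235, so fraction remaining f = (1/2)^(130/34) ≈ 0.0706.
Accumulation ratio R = 1/(1 − f) ≈ 1/0.9294 ≈ 1.0760.
Single-dose peak C₀ = D/Vd = 211/73 ≈ 2.890 μg/mL.
Cmax,ss = C₀/(1 − f) ≈ 2.890/0.9294 ≈ 3.110 μg/mL.
Peak 3.1 μg/mL vs MTC 7 μg/mL: below toxic threshold.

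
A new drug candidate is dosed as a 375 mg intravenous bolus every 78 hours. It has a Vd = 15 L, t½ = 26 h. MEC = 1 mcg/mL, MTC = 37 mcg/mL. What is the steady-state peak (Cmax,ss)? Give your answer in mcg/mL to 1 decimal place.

28.6 mcg/mL

τ = 78 h = 3 half-lives, so f = (1/2)^3 = 0.125.
At steady state, R = 1/(1 − 0.125) = 8/7.
Single-dose peak C₀ = D/Vd = 375/15 = 25 mcg/mL.
Steady-state peak Cmax,ss = C₀·R = 25 × 8/7 ≈ 28.571 mcg/mL.
Peak 28.6 mcg/mL vs MTC 37 mcg/mL: below toxic threshold.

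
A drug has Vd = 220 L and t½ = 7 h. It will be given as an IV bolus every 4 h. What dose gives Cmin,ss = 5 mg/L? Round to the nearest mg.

τ/t½ = 4/7 ≈ 0.57143, so f = (1/2)^(4/7) ≈ 0.672950.
Cmin,ss = (D/Vd)·f/(1−f), so D = Cmin,ss·Vd·(1−f)/f.
D = 5 × 220 × (1−f)/f ≈ 5 × 220 × 0.48599 ≈ 534.59 mg.

535 mg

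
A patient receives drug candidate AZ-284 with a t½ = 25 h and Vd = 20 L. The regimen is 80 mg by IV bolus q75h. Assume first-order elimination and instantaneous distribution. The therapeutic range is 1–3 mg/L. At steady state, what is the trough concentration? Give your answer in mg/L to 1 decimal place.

τ = 75 h = 3 half-lives, so f = (1/2)^3 = 0.125.
Accumulation ratio R = 1/(1 − f) = 1/0.875 = 8/7.
Single-dose peak C₀ = D/Vd = 80/20 = 4 mg/L.
Steady-state peak Cmax,ss = C₀·R = 4 × 8/7 ≈ 4.571 mg/L.
Steady-state trough Cmin,ss = Cmax,ss·f ≈ 4.571 × 0.125 ≈ 0.571 mg/L.
Trough 0.6 mg/L vs MEC 1 mg/L: subtherapeutic.

0.6 mg/L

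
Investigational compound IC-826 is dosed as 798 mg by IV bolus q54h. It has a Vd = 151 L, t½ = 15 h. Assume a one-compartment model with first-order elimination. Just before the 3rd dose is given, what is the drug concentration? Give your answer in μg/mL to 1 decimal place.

0.5 μg/mL

f = (1/2)^(τ/t½) = (1/2)^(54/15) ≈ 0.0825.
C₀ = D/Vd = 798/151 ≈ 5.285 μg/mL.
Before the 3rd dose, 2 doses have been given. Superposition: Cmin = C₀·(f + f²).
≈ 5.285 × (0.0825 + 0.0068) ≈ 5.285 × 0.0893 ≈ 0.472 μg/mL.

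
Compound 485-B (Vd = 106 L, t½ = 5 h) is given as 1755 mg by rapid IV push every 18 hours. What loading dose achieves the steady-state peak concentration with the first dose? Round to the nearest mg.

1913 mg

f = (1/2)^(18/5) ≈ 0.082469; accumulation ratio R = 1/(1−f) ≈ 1.08988.
Loading dose to hit Cmax,ss on first dose: D_load = D_maint·R ≈ 1755 × 1.08988 ≈ 1912.74 mg.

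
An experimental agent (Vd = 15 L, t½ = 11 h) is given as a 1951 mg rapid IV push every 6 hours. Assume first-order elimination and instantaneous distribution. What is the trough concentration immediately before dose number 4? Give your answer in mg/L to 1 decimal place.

f = (1/2)^(τ/t½) = (1/2)^(6/11) ≈ 0.6852.
C₀ = D/Vd = 1951/15 ≈ 130.067 mg/L.
Before the 4th dose, 3 doses have been given. Superposition: Cmin = C₀·(f + f² + … + f^3).
≈ 130.067 × (0.6852 + 0.4695 + 0.3217) ≈ 130.067 × 1.4764 ≈ 192.031 mg/L.

192.0 mg/L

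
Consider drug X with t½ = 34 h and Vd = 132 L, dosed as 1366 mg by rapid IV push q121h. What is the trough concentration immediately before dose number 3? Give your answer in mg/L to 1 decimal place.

1.0 mg/L

f = (1/2)^(τ/t½) = (1/2)^(121/34) ≈ 0.0849.
C₀ = D/Vd = 1366/132 ≈ 10.348 mg/L.
Before the 3rd dose, 2 doses have been given. Superposition: Cmin = C₀·(f + f²).
≈ 10.348 × (0.0849 + 0.0072) ≈ 10.348 × 0.0921 ≈ 0.953 mg/L.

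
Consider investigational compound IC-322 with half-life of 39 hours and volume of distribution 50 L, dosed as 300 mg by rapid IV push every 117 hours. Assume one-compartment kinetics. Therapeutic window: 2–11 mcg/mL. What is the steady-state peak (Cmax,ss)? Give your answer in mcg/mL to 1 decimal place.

6.9 mcg/mL

The dosing interval is 3 half-lives, so f = 2^(−3) = 0.125.
At steady state, R = 1/(1 − 0.125) = 8/7.
Single-dose peak C₀ = D/Vd = 300/50 = 6 mcg/mL.
Steady-state peak Cmax,ss = C₀·R = 6 × 8/7 ≈ 6.857 mcg/mL.
Peak 6.9 mcg/mL vs MTC 11 mcg/mL: below toxic threshold.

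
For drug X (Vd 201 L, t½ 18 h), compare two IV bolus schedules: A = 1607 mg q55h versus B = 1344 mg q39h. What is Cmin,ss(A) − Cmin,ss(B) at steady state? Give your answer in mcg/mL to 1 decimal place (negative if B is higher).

-0.8 mcg/mL

Regimen A: f = (1/2)^(55/18) ≈ 0.1203; Cmin,ss = (1607/201)·f/(1−f) ≈ 1.093 mcg/mL.
Regimen B: f = (1/2)^(39/18) ≈ 0.2227; Cmin,ss = (1344/201)·f/(1−f) ≈ 1.916 mcg/mL.
Difference ≈ 1.093 − 1.916 ≈ -0.823 mcg/mL.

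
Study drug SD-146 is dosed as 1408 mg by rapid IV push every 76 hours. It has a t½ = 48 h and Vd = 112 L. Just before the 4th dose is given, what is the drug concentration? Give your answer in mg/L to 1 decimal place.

6.1 mg/L

f = (1/2)^(τ/t½) = (1/2)^(76/48) ≈ 0.3337.
C₀ = D/Vd = 1408/112 ≈ 12.571 mg/L.
Before the 4th dose, 3 doses have been given. Superposition: Cmin = C₀·(f + f² + … + f^3).
≈ 12.571 × (0.3337 + 0.1114 + 0.0372) ≈ 12.571 × 0.4823 ≈ 6.063 mg/L.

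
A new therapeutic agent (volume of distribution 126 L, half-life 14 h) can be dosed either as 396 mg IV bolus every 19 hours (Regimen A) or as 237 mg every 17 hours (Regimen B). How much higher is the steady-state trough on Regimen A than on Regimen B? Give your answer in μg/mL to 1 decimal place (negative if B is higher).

Regimen A: f = (1/2)^(19/14) ≈ 0.3904; Cmin,ss = (396/126)·f/(1−f) ≈ 2.013 μg/mL.
Regimen B: f = (1/2)^(17/14) ≈ 0.4310; Cmin,ss = (237/126)·f/(1−f) ≈ 1.425 μg/mL.
Difference ≈ 2.013 − 1.425 ≈ 0.588 μg/mL.

0.6 μg/mL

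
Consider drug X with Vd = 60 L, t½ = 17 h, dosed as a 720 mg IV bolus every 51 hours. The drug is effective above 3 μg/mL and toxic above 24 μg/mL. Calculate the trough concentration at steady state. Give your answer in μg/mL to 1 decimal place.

The dosing interval is 3 half-lives, so f = 2^(−3) = 0.125.
At steady state, R = 1/(1 − 0.125) = 8/7.
Single-dose peak C₀ = D/Vd = 720/60 = 12 μg/mL.
Steady-state peak Cmax,ss = C₀·R = 12 × 8/7 ≈ 13.714 μg/mL.
Steady-state trough Cmin,ss = Cmax,ss·f ≈ 13.714 × 0.125 ≈ 1.714 μg/mL.
Trough 1.7 μg/mL vs MEC 3 μg/mL: subtherapeutic.

1.7 μg/mL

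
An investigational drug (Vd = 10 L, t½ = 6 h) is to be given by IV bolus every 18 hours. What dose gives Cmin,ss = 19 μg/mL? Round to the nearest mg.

1330 mg

τ/t½ = 18/6 ≈ 3, so f = (1/2)^(18/6) ≈ 0.125000.
Cmin,ss = (D/Vd)·f/(1−f), so D = Cmin,ss·Vd·(1−f)/f.
D = 19 × 10 × (1−f)/f ≈ 19 × 10 × 7.00000 ≈ 1330.00 mg.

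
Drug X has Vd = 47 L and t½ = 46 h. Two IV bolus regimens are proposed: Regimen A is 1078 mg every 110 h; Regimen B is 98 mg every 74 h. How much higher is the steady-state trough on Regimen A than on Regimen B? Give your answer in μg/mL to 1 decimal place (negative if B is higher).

4.4 μg/mL

Regimen A: f = (1/2)^(110/46) ≈ 0.1906; Cmin,ss = (1078/47)·f/(1−f) ≈ 5.401 μg/mL.
Regimen B: f = (1/2)^(74/46) ≈ 0.3279; Cmin,ss = (98/47)·f/(1−f) ≈ 1.017 μg/mL.
Difference ≈ 5.401 − 1.017 ≈ 4.384 μg/mL.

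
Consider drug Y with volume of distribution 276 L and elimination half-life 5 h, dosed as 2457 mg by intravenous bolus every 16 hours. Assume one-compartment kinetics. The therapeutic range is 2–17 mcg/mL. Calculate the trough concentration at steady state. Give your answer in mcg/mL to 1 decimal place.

1.1 mcg/mL

k = ln2/t½ = ln2/5 ≈ 0.138629 h⁻¹; fraction remaining f = e^(−kτ) = e^(−0.138629×16) ≈ 0.1088.
At steady state, accumulation factor R = 1/(1 − e^(−kτ)) ≈ 1.1221.
Single-dose peak C₀ = D/Vd = 2457/276 ≈ 8.902 mcg/mL.
Steady-state peak Cmax,ss = C₀·R ≈ 8.902 × 1.1221 ≈ 9.989 mcg/mL.
Steady-state trough Cmin,ss = Cmax,ss·f ≈ 9.989 × 0.1088 ≈ 1.087 mcg/mL.
Trough 1.1 mcg/mL vs MEC 2 mcg/mL: subtherapeutic.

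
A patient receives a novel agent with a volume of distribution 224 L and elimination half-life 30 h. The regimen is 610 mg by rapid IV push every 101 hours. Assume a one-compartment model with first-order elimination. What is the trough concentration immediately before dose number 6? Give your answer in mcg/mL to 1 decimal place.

0.3 mcg/mL

f = (1/2)^(τ/t½) = (1/2)^(101/30) ≈ 0.0969.
C₀ = D/Vd = 610/224 ≈ 2.723 mcg/mL.
Before the 6th dose, 5 doses have been given. Superposition: Cmin = C₀·(f + f² + … + f^5).
≈ 2.723 × (0.0969 + 0.0094 + 0.0009 + 0.0001 + 0.0000) ≈ 2.723 × 0.1073 ≈ 0.292 mcg/mL.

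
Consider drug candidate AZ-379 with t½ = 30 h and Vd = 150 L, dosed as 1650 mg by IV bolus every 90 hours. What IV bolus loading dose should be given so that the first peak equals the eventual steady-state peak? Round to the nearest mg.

f = (1/2)^(90/30) ≈ 0.125000; accumulation ratio R = 1/(1−f) ≈ 1.14286.
Loading dose to hit Cmax,ss on first dose: D_load = D_maint·R ≈ 1650 × 1.14286 ≈ 1885.72 mg.

1886 mg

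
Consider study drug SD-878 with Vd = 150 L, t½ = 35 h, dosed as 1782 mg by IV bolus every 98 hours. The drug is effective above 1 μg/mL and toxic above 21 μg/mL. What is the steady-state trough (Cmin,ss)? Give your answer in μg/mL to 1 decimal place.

2.0 μg/mL

τ/t½ = 98/35 ≈ 2.8, so fraction remaining f = (1/2)^(98/35) ≈ 0.1436.
Accumulation ratio R = 1/(1 − f) ≈ 1/0.8564 ≈ 1.1677.
Each bolus raises the concentration by D/Vd = 1782/150 ≈ 11.880 μg/mL.
Cmax,ss = C₀/(1 − f) ≈ 11.880/0.8564 ≈ 13.872 μg/mL.
Steady-state trough Cmin,ss = Cmax,ss·f ≈ 13.872 × 0.1436 ≈ 1.992 μg/mL.
Trough 2.0 μg/mL vs MEC 1 μg/mL: adequate.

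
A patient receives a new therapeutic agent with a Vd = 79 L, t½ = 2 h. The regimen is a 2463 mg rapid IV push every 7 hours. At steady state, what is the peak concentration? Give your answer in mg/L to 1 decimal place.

34.2 mg/L

Over one 7-h interval, 7/2 ≈ 3.5 half-lives elapse, leaving f ≈ 0.0884 of each dose.
At steady state, accumulation factor R = 1/(1 − e^(−kτ)) ≈ 1.0970.
Single-dose peak C₀ = D/Vd = 2463/79 ≈ 31.177 mg/L.
Steady-state peak Cmax,ss = C₀·R ≈ 31.177 × 1.0970 ≈ 34.201 mg/L.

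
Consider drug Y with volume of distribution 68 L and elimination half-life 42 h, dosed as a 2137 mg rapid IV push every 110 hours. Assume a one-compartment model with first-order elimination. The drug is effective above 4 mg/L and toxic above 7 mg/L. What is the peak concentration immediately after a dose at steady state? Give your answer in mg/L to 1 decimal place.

Over one 110-h interval, 110/42 ≈ 2.619 half-lives elapse, leaving f ≈ 0.1628 of each dose.
At steady state, accumulation factor R = 1/(1 − e^(−kτ)) ≈ 1.1945.
Each bolus raises the concentration by D/Vd = 2137/68 ≈ 31.426 mg/L.
Cmax,ss = C₀/(1 − f) ≈ 31.426/0.8372 ≈ 37.537 mg/L.
Peak 37.5 mg/L vs MTC 7 mg/L: exceeds toxic threshold.

37.5 mg/L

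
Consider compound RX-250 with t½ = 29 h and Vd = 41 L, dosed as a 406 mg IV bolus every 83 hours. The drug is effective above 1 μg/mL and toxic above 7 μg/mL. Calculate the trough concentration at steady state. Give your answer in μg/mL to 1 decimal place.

τ/t½ = 83/29 ≈ 2.8621, so fraction remaining f = (1/2)^(83/29) ≈ 0.1375.
Single-dose peak C₀ = D/Vd = 406/41 ≈ 9.902 μg/mL.
Steady-state trough Cmin,ss = C₀·f/(1−f) ≈ 9.902 × 0.1375/0.8625 ≈ 1.579 μg/mL.
Trough 1.6 μg/mL vs MEC 1 μg/mL: adequate.

1.6 μg/mL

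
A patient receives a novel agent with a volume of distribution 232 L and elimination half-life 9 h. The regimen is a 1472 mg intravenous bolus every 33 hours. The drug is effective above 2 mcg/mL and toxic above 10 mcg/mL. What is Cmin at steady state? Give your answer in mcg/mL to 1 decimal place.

0.5 mcg/mL

k = ln2/t½ = ln2/9 ≈ 0.077016 h⁻¹; fraction remaining f = e^(−kτ) = e^(−0.077016×33) ≈ 0.0787.
Single-dose peak C₀ = D/Vd = 1472/232 ≈ 6.345 mcg/mL.
Steady-state trough Cmin,ss = C₀·f/(1−f) ≈ 6.345 × 0.0787/0.9213 ≈ 0.542 mcg/mL.
Trough 0.5 mcg/mL vs MEC 2 mcg/mL: subtherapeutic.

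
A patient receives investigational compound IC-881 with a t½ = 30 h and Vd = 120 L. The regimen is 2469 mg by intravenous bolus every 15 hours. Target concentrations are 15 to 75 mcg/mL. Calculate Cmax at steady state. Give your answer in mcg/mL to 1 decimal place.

70.2 mcg/mL

k = ln2/t½ = ln2/30 ≈ 0.023105 h⁻¹; fraction remaining f = e^(−kτ) = e^(−0.023105×15) ≈ 0.7071.
At steady state, accumulation factor R = 1/(1 − e^(−kτ)) ≈ 3.4141.
Single-dose peak C₀ = D/Vd = 2469/120 ≈ 20.575 mcg/mL.
Cmax,ss = C₀/(1 − f) ≈ 20.575/0.2929 ≈ 70.246 mcg/mL.
Peak 70.2 mcg/mL vs MTC 75 mcg/mL: below toxic threshold.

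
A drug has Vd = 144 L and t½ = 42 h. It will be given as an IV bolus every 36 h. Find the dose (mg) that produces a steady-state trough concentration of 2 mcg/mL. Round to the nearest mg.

τ/t½ = 36/42 ≈ 0.85714, so f = (1/2)^(36/42) ≈ 0.552045.
Cmin,ss = (D/Vd)·f/(1−f), so D = Cmin,ss·Vd·(1−f)/f.
D = 2 × 144 × (1−f)/f ≈ 2 × 144 × 0.81145 ≈ 233.70 mg.

234 mg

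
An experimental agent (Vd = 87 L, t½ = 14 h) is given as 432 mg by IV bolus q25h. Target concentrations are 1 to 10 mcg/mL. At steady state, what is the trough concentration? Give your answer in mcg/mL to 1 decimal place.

2.0 mcg/mL

τ/t½ = 25/14 ≈ 1.7857, so fraction remaining f = (1/2)^(25/14) ≈ 0.2900.
Single-dose peak C₀ = D/Vd = 432/87 ≈ 4.966 mcg/mL.
Steady-state trough Cmin,ss = C₀·f/(1−f) ≈ 4.966 × 0.2900/0.7100 ≈ 2.028 mcg/mL.
Trough 2.0 mcg/mL vs MEC 1 mcg/mL: adequate.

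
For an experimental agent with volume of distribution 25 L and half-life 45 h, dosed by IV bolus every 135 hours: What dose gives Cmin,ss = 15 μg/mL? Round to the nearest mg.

2625 mg

τ/t½ = 135/45 ≈ 3, so f = (1/2)^(135/45) ≈ 0.125000.
Cmin,ss = (D/Vd)·f/(1−f), so D = Cmin,ss·Vd·(1−f)/f.
D = 15 × 25 × (1−f)/f ≈ 15 × 25 × 7.00000 ≈ 2625.00 mg.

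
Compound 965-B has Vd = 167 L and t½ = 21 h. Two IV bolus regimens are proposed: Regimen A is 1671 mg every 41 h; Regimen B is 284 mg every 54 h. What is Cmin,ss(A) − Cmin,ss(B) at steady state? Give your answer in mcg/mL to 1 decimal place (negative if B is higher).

Regimen A: f = (1/2)^(41/21) ≈ 0.2584; Cmin,ss = (1671/167)·f/(1−f) ≈ 3.486 mcg/mL.
Regimen B: f = (1/2)^(54/21) ≈ 0.1682; Cmin,ss = (284/167)·f/(1−f) ≈ 0.344 mcg/mL.
Difference ≈ 3.486 − 0.344 ≈ 3.142 mcg/mL.

3.1 mcg/mL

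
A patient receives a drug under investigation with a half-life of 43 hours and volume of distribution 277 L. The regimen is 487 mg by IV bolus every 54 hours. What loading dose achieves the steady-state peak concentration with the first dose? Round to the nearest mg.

838 mg

f = (1/2)^(54/43) ≈ 0.418757; accumulation ratio R = 1/(1−f) ≈ 1.72045.
Loading dose to hit Cmax,ss on first dose: D_load = D_maint·R ≈ 487 × 1.72045 ≈ 837.86 mg.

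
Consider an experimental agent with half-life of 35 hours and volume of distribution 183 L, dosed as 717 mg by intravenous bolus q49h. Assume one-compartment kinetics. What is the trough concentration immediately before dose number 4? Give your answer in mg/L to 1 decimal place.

2.3 mg/L

f = (1/2)^(τ/t½) = (1/2)^(49/35) ≈ 0.3789.
C₀ = D/Vd = 717/183 ≈ 3.918 mg/L.
Before the 4th dose, 3 doses have been given. Superposition: Cmin = C₀·(f + f² + … + f^3).
≈ 3.918 × (0.3789 + 0.1436 + 0.0544) ≈ 3.918 × 0.5769 ≈ 2.260 mg/L.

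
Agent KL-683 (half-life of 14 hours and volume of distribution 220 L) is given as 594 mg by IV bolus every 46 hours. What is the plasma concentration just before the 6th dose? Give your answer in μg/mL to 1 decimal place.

0.3 μg/mL

f = (1/2)^(τ/t½) = (1/2)^(46/14) ≈ 0.1025.
C₀ = D/Vd = 594/220 ≈ 2.700 μg/mL.
Before the 6th dose, 5 doses have been given. Superposition: Cmin = C₀·(f + f² + … + f^5).
≈ 2.700 × (0.1025 + 0.0105 + 0.0011 + 0.0001 + 0.0000) ≈ 2.700 × 0.1142 ≈ 0.308 μg/mL.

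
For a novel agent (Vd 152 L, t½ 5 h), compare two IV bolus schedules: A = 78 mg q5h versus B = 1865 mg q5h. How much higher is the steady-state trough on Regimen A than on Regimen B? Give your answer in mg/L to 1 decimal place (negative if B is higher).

Regimen A: f = (1/2)^(5/5) ≈ 0.5000; Cmin,ss = (78/152)·f/(1−f) ≈ 0.513 mg/L.
Regimen B: f = (1/2)^(5/5) ≈ 0.5000; Cmin,ss = (1865/152)·f/(1−f) ≈ 12.270 mg/L.
Difference ≈ 0.513 − 12.270 ≈ -11.757 mg/L.

-11.8 mg/L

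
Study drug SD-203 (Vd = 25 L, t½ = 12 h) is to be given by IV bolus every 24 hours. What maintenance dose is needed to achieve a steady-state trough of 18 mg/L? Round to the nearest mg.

τ/t½ = 24/12 ≈ 2, so f = (1/2)^(24/12) ≈ 0.250000.
Cmin,ss = (D/Vd)·f/(1−f), so D = Cmin,ss·Vd·(1−f)/f.
D = 18 × 25 × (1−f)/f ≈ 18 × 25 × 3.00000 ≈ 1350.00 mg.

1350 mg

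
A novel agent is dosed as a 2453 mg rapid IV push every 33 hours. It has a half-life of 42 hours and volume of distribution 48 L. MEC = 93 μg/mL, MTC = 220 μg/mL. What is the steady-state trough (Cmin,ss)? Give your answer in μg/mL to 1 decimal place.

70.6 μg/mL

τ/t½ = 33/42 ≈ 0.78571, so fraction remaining f = (1/2)^(33/42) ≈ 0.5801.
At steady state, accumulation factor R = 1/(1 − e^(−kτ)) ≈ 2.3815.
Single-dose peak C₀ = D/Vd = 2453/48 ≈ 51.104 μg/mL.
Steady-state peak Cmax,ss = C₀·R ≈ 51.104 × 2.3815 ≈ 121.704 μg/mL.
Steady-state trough Cmin,ss = Cmax,ss·f ≈ 121.704 × 0.5801 ≈ 70.600 μg/mL.
Trough 70.6 μg/mL vs MEC 93 μg/mL: subtherapeutic.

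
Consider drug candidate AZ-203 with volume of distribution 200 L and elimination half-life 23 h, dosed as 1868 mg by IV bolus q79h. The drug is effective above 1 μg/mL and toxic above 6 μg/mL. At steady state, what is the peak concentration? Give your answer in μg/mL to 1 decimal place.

10.3 μg/mL

Over one 79-h interval, 79/23 ≈ 3.4348 half-lives elapse, leaving f ≈ 0.0925 of each dose.
Accumulation ratio R = 1/(1 − f) ≈ 1/0.9075 ≈ 1.1019.
Each bolus raises the concentration by D/Vd = 1868/200 ≈ 9.340 μg/mL.
Steady-state peak Cmax,ss = C₀·R ≈ 9.340 × 1.1019 ≈ 10.292 μg/mL.
Peak 10.3 μg/mL vs MTC 6 μg/mL: exceeds toxic threshold.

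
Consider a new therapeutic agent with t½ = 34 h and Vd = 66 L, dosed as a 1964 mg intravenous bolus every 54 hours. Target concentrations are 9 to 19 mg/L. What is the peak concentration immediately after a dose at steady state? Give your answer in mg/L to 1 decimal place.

44.6 mg/L

τ/t½ = 54/34 ≈ 1.5882, so fraction remaining f = (1/2)^(54/34) ≈ 0.3326.
Accumulation ratio R = 1/(1 − f) ≈ 1/0.6674 ≈ 1.4984.
Each bolus raises the concentration by D/Vd = 1964/66 ≈ 29.758 mg/L.
Steady-state peak Cmax,ss = C₀·R ≈ 29.758 × 1.4984 ≈ 44.589 mg/L.
Peak 44.6 mg/L vs MTC 19 mg/L: exceeds toxic threshold.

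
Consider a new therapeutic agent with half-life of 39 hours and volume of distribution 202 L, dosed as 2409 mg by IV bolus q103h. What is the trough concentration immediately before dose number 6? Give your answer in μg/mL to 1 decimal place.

f = (1/2)^(τ/t½) = (1/2)^(103/39) ≈ 0.1603.
C₀ = D/Vd = 2409/202 ≈ 11.926 μg/mL.
Before the 6th dose, 5 doses have been given. Superposition: Cmin = C₀·(f + f² + … + f^5).
≈ 11.926 × (0.1603 + 0.0257 + 0.0041 + 0.0007 + 0.0001) ≈ 11.926 × 0.1909 ≈ 2.277 μg/mL.

2.3 μg/mL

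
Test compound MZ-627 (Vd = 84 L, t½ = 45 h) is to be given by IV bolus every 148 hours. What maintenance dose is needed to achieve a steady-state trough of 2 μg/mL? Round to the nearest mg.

1474 mg

τ/t½ = 148/45 ≈ 3.2889, so f = (1/2)^(148/45) ≈ 0.102317.
Cmin,ss = (D/Vd)·f/(1−f), so D = Cmin,ss·Vd·(1−f)/f.
D = 2 × 84 × (1−f)/f ≈ 2 × 84 × 8.77355 ≈ 1473.96 mg.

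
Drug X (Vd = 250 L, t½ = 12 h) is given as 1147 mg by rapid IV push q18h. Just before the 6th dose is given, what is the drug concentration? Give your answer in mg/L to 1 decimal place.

2.5 mg/L

f = (1/2)^(τ/t½) = (1/2)^(18/12) ≈ 0.3536.
C₀ = D/Vd = 1147/250 ≈ 4.588 mg/L.
Before the 6th dose, 5 doses have been given. Superposition: Cmin = C₀·(f + f² + … + f^5).
≈ 4.588 × (0.3536 + 0.1250 + 0.0442 + 0.0156 + 0.0055) ≈ 4.588 × 0.5439 ≈ 2.495 mg/L.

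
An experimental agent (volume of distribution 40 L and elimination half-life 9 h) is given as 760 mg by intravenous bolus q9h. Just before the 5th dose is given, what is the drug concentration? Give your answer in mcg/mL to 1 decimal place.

f = (1/2)^(τ/t½) = (1/2)^(9/9) ≈ 0.5000.
C₀ = D/Vd = 760/40 ≈ 19.000 mcg/mL.
Before the 5th dose, 4 doses have been given. Superposition: Cmin = C₀·(f + f² + … + f^4).
≈ 19.000 × (0.5000 + 0.2500 + 0.1250 + 0.0625) ≈ 19.000 × 0.9375 ≈ 17.812 mcg/mL.

17.8 mcg/mL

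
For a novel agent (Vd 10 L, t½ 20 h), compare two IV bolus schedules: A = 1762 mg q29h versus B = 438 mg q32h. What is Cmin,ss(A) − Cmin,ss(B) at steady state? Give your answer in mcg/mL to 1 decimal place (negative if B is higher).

Regimen A: f = (1/2)^(29/20) ≈ 0.3660; Cmin,ss = (1762/10)·f/(1−f) ≈ 101.718 mcg/mL.
Regimen B: f = (1/2)^(32/20) ≈ 0.3299; Cmin,ss = (438/10)·f/(1−f) ≈ 21.563 mcg/mL.
Difference ≈ 101.718 − 21.563 ≈ 80.155 mcg/mL.

80.2 mcg/mL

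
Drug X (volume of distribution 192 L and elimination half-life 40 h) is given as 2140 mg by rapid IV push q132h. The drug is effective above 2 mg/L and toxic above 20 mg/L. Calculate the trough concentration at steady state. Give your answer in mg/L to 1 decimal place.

1.3 mg/L

τ/t½ = 132/40 ≈ 3.3, so fraction remaining f = (1/2)^(132/40) ≈ 0.1015.
Accumulation ratio R = 1/(1 − f) ≈ 1/0.8985 ≈ 1.1130.
Single-dose peak C₀ = D/Vd = 2140/192 ≈ 11.146 mg/L.
Cmax,ss = C₀/(1 − f) ≈ 11.146/0.8985 ≈ 12.405 mg/L.
One interval later, Cmin,ss = Cmax,ss·e^(−kτ) ≈ 12.405 × 0.1015 ≈ 1.259 mg/L.
Trough 1.3 mg/L vs MEC 2 mg/L: subtherapeutic.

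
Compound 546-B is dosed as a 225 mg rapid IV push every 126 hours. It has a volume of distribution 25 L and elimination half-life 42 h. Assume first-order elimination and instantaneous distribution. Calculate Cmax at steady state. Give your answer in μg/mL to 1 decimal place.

10.3 μg/mL

τ = 126 h = 3 half-lives, so f = (1/2)^3 = 0.125.
At steady state, R = 1/(1 − 0.125) = 8/7.
Single-dose peak C₀ = D/Vd = 225/25 = 9 μg/mL.
Steady-state peak Cmax,ss = C₀·R = 9 × 8/7 ≈ 10.286 μg/mL.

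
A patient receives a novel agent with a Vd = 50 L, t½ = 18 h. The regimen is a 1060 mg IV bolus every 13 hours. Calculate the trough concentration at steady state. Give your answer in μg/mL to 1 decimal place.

32.6 μg/mL

k = ln2/t½ = ln2/18 ≈ 0.038508 h⁻¹; fraction remaining f = e^(−kτ) = e^(−0.038508×13) ≈ 0.6062.
Accumulation ratio R = 1/(1 − f) ≈ 1/0.3938 ≈ 2.5394.
Each bolus raises the concentration by D/Vd = 1060/50 ≈ 21.200 μg/mL.
Cmax,ss = C₀/(1 − f) ≈ 21.200/0.3938 ≈ 53.834 μg/mL.
One interval later, Cmin,ss = Cmax,ss·e^(−kτ) ≈ 53.834 × 0.6062 ≈ 32.634 μg/mL.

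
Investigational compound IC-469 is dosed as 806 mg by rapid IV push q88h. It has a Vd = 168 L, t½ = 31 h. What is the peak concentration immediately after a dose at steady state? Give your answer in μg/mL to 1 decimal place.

5.6 μg/mL

k = ln2/t½ = ln2/31 ≈ 0.022360 h⁻¹; fraction remaining f = e^(−kτ) = e^(−0.022360×88) ≈ 0.1398.
At steady state, accumulation factor R = 1/(1 − e^(−kτ)) ≈ 1.1625.
Each bolus raises the concentration by D/Vd = 806/168 ≈ 4.798 μg/mL.
Cmax,ss = C₀/(1 − f) ≈ 4.798/0.8602 ≈ 5.578 μg/mL.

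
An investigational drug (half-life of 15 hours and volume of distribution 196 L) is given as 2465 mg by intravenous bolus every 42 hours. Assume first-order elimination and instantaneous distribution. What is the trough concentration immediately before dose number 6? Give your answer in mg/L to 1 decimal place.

2.1 mg/L

f = (1/2)^(τ/t½) = (1/2)^(42/15) ≈ 0.1436.
C₀ = D/Vd = 2465/196 ≈ 12.577 mg/L.
Before the 6th dose, 5 doses have been given. Superposition: Cmin = C₀·(f + f² + … + f^5).
≈ 12.577 × (0.1436 + 0.0206 + 0.0030 + 0.0004 + 0.0001) ≈ 12.577 × 0.1677 ≈ 2.109 mg/L.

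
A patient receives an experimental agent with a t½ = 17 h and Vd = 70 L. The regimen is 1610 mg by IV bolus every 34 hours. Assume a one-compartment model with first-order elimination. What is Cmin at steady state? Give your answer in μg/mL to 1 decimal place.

The dosing interval is 2 half-lives, so f = 2^(−2) = 0.25.
Accumulation ratio R = 1/(1 − f) = 1/0.75 = 4/3.
Single-dose peak C₀ = D/Vd = 1610/70 = 23 μg/mL.
Steady-state peak Cmax,ss = C₀·R = 23 × 4/3 ≈ 30.667 μg/mL.
Steady-state trough Cmin,ss = Cmax,ss·f ≈ 30.667 × 0.25 ≈ 7.667 μg/mL.

7.7 μg/mL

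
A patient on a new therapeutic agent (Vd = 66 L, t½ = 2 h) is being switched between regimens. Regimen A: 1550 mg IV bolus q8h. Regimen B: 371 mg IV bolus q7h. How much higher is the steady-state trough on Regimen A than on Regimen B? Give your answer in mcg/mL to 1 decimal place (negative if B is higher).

1.0 mcg/mL

Regimen A: f = (1/2)^(8/2) ≈ 0.0625; Cmin,ss = (1550/66)·f/(1−f) ≈ 1.566 mcg/mL.
Regimen B: f = (1/2)^(7/2) ≈ 0.0884; Cmin,ss = (371/66)·f/(1−f) ≈ 0.545 mcg/mL.
Difference ≈ 1.566 − 0.545 ≈ 1.021 mcg/mL.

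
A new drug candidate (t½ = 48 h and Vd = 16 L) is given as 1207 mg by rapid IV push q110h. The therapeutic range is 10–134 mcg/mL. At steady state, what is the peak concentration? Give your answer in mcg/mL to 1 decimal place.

τ/t½ = 110/48 ≈ 2.2917, so fraction remaining f = (1/2)^(110/48) ≈ 0.2042.
At steady state, accumulation factor R = 1/(1 − e^(−kτ)) ≈ 1.2566.
Each bolus raises the concentration by D/Vd = 1207/16 ≈ 75.438 mcg/mL.
Cmax,ss = C₀/(1 − f) ≈ 75.438/0.7958 ≈ 94.795 mcg/mL.
Peak 94.8 mcg/mL vs MTC 134 mcg/mL: below toxic threshold.

94.8 mcg/mL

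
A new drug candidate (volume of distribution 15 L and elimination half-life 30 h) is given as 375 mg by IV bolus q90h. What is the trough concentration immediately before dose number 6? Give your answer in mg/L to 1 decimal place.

3.6 mg/L

f = (1/2)^(τ/t½) = (1/2)^(90/30) ≈ 0.1250.
C₀ = D/Vd = 375/15 ≈ 25.000 mg/L.
Before the 6th dose, 5 doses have been given. Superposition: Cmin = C₀·(f + f² + … + f^5).
≈ 25.000 × (0.1250 + 0.0156 + 0.0020 + 0.0002 + 0.0000) ≈ 25.000 × 0.1428 ≈ 3.570 mg/L.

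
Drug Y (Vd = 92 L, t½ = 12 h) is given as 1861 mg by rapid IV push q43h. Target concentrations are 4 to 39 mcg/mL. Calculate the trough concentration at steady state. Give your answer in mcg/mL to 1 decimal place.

1.8 mcg/mL

τ/t½ = 43/12 ≈ 3.5833, so fraction remaining f = (1/2)^(43/12) ≈ 0.0834.
Each bolus raises the concentration by D/Vd = 1861/92 ≈ 20.228 mcg/mL.
Steady-state trough Cmin,ss = C₀·f/(1−f) ≈ 20.228 × 0.0834/0.9166 ≈ 1.841 mcg/mL.
Trough 1.8 mcg/mL vs MEC 4 mcg/mL: subtherapeutic.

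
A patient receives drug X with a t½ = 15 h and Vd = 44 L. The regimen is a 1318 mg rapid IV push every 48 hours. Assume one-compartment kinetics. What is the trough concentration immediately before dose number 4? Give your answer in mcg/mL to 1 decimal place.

f = (1/2)^(τ/t½) = (1/2)^(48/15) ≈ 0.1088.
C₀ = D/Vd = 1318/44 ≈ 29.955 mcg/mL.
Before the 4th dose, 3 doses have been given. Superposition: Cmin = C₀·(f + f² + … + f^3).
≈ 29.955 × (0.1088 + 0.0118 + 0.0013) ≈ 29.955 × 0.1219 ≈ 3.652 mcg/mL.

3.7 mcg/mL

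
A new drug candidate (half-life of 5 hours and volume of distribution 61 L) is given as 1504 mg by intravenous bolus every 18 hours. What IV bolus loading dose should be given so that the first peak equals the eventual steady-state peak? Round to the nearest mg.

f = (1/2)^(18/5) ≈ 0.082469; accumulation ratio R = 1/(1−f) ≈ 1.08988.
Loading dose to hit Cmax,ss on first dose: D_load = D_maint·R ≈ 1504 × 1.08988 ≈ 1639.18 mg.

1639 mg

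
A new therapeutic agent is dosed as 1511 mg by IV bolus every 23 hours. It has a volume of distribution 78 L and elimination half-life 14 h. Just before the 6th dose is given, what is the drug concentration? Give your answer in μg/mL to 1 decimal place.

f = (1/2)^(τ/t½) = (1/2)^(23/14) ≈ 0.3202.
C₀ = D/Vd = 1511/78 ≈ 19.372 μg/mL.
Before the 6th dose, 5 doses have been given. Superposition: Cmin = C₀·(f + f² + … + f^5).
≈ 19.372 × (0.3202 + 0.1025 + 0.0328 + 0.0105 + 0.0034) ≈ 19.372 × 0.4694 ≈ 9.093 μg/mL.

9.1 μg/mL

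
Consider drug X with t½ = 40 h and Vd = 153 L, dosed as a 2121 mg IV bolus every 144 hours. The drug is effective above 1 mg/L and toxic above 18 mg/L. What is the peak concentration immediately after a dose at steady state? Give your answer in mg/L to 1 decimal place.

15.1 mg/L

τ/t½ = 144/40 ≈ 3.6, so fraction remaining f = (1/2)^(144/40) ≈ 0.0825.
At steady state, accumulation factor R = 1/(1 − e^(−kτ)) ≈ 1.0899.
Each bolus raises the concentration by D/Vd = 2121/153 ≈ 13.863 mg/L.
Steady-state peak Cmax,ss = C₀·R ≈ 13.863 × 1.0899 ≈ 15.109 mg/L.
Peak 15.1 mg/L vs MTC 18 mg/L: below toxic threshold.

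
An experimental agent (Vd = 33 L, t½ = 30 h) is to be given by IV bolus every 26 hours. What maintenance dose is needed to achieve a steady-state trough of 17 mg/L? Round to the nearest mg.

462 mg

τ/t½ = 26/30 ≈ 0.86667, so f = (1/2)^(26/30) ≈ 0.548412.
Cmin,ss = (D/Vd)·f/(1−f), so D = Cmin,ss·Vd·(1−f)/f.
D = 17 × 33 × (1−f)/f ≈ 17 × 33 × 0.82345 ≈ 461.96 mg.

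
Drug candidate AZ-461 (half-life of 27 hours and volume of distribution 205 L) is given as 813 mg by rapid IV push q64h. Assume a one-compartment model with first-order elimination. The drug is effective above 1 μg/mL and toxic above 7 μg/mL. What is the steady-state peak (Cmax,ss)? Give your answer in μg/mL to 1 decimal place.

Over one 64-h interval, 64/27 ≈ 2.3704 half-lives elapse, leaving f ≈ 0.1934 of each dose.
At steady state, accumulation factor R = 1/(1 − e^(−kτ)) ≈ 1.2398.
Single-dose peak C₀ = D/Vd = 813/205 ≈ 3.966 μg/mL.
Steady-state peak Cmax,ss = C₀·R ≈ 3.966 × 1.2398 ≈ 4.917 μg/mL.
Peak 4.9 μg/mL vs MTC 7 μg/mL: below toxic threshold.

4.9 μg/mL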